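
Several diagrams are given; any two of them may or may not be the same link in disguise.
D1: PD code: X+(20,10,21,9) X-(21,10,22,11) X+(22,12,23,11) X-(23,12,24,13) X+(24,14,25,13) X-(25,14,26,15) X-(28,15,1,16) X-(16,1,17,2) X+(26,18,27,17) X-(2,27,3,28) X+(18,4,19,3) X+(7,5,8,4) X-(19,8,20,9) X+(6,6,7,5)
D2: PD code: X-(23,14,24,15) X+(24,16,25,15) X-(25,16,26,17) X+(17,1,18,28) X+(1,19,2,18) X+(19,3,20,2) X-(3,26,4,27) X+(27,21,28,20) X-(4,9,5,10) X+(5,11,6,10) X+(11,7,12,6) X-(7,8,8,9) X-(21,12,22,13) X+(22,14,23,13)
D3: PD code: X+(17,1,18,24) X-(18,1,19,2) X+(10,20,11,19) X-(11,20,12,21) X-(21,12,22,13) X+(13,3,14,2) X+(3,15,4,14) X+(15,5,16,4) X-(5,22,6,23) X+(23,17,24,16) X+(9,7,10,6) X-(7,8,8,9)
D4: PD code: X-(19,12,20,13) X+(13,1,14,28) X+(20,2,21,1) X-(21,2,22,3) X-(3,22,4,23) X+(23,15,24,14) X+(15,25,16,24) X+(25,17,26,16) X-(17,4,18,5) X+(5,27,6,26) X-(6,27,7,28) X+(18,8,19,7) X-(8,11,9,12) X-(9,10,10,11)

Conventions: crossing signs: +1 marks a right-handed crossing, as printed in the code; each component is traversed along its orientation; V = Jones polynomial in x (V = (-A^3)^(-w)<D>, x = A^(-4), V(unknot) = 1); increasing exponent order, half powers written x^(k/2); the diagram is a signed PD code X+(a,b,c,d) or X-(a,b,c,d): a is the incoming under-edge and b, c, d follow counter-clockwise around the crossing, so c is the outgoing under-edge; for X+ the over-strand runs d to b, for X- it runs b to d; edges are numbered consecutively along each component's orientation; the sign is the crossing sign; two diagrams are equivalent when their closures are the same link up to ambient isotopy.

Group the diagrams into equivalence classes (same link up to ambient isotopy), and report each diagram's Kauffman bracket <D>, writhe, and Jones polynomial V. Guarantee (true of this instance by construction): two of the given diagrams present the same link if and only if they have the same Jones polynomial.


equivalence classes: {D1} | {D2, D3, D4}
D1 (bracket A^4 + A^12 - A^16; 14 crossings at w = 0): V = -x^-4 + x^-3 + x^-1
V(D2) = x^-1 - 1 + 2x - 2x^2 + 2x^3 - 2x^4 + x^5  (w +2, c 14, <D> = A^-14 - 2A^-10 + 2A^-6 - 2A^-2 + 2A^2 - A^6 + A^10)
V(D3) = x^-1 - 1 + 2x - 2x^2 + 2x^3 - 2x^4 + x^5  [12 crossings, <D> = A^-14 - 2A^-10 + 2A^-6 - 2A^-2 + 2A^2 - A^6 + A^10, w = +2]
V(D4) = x^-1 - 1 + 2x - 2x^2 + 2x^3 - 2x^4 + x^5  [14 crossings, <D> = A^-20 - 2A^-16 + 2A^-12 - 2A^-8 + 2A^-4 - 1 + A^4, w = 0]
key observation: comparing 4 Jones polynomials yields 2 groups


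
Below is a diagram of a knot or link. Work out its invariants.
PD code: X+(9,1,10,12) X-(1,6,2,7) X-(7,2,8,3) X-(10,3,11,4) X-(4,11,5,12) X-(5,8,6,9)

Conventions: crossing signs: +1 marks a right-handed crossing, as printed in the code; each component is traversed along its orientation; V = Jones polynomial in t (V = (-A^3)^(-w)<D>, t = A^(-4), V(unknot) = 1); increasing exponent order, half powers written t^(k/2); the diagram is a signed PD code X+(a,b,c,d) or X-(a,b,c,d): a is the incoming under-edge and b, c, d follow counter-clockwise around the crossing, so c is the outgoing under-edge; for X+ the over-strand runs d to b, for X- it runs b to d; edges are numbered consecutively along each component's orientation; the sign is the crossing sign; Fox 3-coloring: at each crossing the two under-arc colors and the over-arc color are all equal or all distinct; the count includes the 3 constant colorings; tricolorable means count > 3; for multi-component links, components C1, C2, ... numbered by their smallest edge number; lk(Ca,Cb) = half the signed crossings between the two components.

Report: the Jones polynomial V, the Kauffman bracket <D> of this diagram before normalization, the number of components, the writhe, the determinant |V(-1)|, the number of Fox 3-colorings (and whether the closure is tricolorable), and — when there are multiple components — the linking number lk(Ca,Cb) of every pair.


V(t) = -t^-6 + t^-5 - t^-4 + 2t^-3 - t^-2 + t^-1
bracket: A^-8 - A^-4 + 2 - A^4 + A^8 - A^12, w = -4
1 component, writhe -4, over 6 crossings
det 7, colorings 3 of 3^6 — not tricolorable
observation: V spans 5 powers of t: at least 5 crossings in any diagram


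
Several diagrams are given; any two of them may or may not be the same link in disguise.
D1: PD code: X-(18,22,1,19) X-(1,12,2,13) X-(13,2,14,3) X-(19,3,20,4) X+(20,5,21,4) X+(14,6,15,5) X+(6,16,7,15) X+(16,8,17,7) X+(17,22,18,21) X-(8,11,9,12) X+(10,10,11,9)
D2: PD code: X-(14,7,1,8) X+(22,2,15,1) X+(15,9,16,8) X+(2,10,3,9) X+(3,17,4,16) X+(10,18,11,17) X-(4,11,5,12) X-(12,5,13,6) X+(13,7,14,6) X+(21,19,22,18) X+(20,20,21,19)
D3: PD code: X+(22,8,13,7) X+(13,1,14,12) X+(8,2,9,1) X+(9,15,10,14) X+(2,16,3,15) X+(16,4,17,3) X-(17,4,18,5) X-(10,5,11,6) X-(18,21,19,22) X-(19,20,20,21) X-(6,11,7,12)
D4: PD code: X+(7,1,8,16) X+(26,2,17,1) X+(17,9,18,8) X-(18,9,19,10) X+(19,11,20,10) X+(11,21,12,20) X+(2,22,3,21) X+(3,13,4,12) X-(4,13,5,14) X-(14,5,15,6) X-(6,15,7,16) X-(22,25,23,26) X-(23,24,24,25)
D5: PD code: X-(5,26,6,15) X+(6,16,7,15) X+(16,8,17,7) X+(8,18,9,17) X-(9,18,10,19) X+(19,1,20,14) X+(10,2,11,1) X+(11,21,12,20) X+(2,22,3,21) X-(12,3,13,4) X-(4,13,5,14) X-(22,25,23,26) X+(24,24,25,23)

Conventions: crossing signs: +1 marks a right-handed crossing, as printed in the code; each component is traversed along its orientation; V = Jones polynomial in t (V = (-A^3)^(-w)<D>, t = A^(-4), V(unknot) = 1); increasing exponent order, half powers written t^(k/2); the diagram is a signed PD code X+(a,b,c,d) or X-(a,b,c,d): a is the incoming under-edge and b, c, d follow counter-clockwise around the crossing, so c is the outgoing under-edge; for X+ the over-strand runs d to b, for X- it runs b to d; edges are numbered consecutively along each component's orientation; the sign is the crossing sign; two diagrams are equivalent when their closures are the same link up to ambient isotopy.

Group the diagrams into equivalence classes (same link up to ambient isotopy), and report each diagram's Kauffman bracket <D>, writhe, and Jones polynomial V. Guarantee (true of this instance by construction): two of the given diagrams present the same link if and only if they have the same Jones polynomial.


grouping into links: {D1} | {D2, D3, D4, D5}
V(D1) = -t^(-1/2) - t^(1/2)  (w +1, c 11, <D> = A + A^5)
D2 (bracket A^-3 + A^5 - A^9 + A^13; 11 crossings at w = +5): V = -t^(1/2) + t^(3/2) - t^(5/2) - t^(9/2)
V(D3) = -t^(1/2) + t^(3/2) - t^(5/2) - t^(9/2)  (w +1, c 11, <D> = A^-15 + A^-7 - A^-3 + A)
V(D4) = -t^(1/2) + t^(3/2) - t^(5/2) - t^(9/2)  (w +1, c 13, <D> = A^-15 + A^-7 - A^-3 + A)
V(D5) = -t^(1/2) + t^(3/2) - t^(5/2) - t^(9/2)  (w +3, c 13, <D> = A^-9 + A^-1 - A^3 + A^7)
why: comparing 5 Jones polynomials yields 2 groups


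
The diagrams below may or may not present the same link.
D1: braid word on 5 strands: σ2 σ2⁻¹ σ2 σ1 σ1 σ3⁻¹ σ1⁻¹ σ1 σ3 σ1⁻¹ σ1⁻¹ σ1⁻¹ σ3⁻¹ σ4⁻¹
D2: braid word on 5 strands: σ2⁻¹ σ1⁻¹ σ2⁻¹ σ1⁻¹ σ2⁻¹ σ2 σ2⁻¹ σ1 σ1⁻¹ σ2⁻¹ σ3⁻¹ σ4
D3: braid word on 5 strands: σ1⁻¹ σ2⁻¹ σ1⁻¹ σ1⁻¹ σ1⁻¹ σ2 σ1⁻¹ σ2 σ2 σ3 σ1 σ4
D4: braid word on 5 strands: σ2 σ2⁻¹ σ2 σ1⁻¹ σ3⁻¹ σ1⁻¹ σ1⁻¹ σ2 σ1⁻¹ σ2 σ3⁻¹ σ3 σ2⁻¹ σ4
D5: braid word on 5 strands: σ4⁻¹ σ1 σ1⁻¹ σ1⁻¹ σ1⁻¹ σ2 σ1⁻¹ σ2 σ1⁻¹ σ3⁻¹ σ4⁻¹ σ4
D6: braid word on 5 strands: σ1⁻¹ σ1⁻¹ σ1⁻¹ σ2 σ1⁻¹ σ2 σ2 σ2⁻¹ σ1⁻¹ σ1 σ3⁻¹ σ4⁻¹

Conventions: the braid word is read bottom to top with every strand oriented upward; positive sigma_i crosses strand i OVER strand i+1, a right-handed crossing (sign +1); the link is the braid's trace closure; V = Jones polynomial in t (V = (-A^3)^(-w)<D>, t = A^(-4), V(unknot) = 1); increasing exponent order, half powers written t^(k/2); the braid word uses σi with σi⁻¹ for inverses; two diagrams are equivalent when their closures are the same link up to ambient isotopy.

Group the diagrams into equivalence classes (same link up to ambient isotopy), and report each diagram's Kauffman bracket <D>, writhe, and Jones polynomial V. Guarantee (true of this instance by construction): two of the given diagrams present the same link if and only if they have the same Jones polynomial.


grouping into links: {D1} | {D2} | {D3, D4, D5, D6}
V(D1) = 1  (w -2, c 14, <D> = A^-6)
V(D2) = -t^-7 + t^-6 - t^-5 + t^-4 + t^-2  (w -6, c 12, <D> = A^-10 + A^-2 - A^2 + A^6 - A^10)
D3 (bracket A^-4 - 1 + 2A^4 - 2A^8 + 2A^12 - 2A^16 + A^20; 12 crossings at w = 0): V = t^-5 - 2t^-4 + 2t^-3 - 2t^-2 + 2t^-1 - 1 + t
V(D4) = t^-5 - 2t^-4 + 2t^-3 - 2t^-2 + 2t^-1 - 1 + t  (w -2, c 14, <D> = A^-10 - A^-6 + 2A^-2 - 2A^2 + 2A^6 - 2A^10 + A^14)
V(D5) = t^-5 - 2t^-4 + 2t^-3 - 2t^-2 + 2t^-1 - 1 + t  (w -4, c 12, <D> = A^-16 - A^-12 + 2A^-8 - 2A^-4 + 2 - 2A^4 + A^8)
V(D6) = t^-5 - 2t^-4 + 2t^-3 - 2t^-2 + 2t^-1 - 1 + t  (w -4, c 12, <D> = A^-16 - A^-12 + 2A^-8 - 2A^-4 + 2 - 2A^4 + A^8)
key observation: V(t) takes 3 values over 6 diagrams, fixing the grouping


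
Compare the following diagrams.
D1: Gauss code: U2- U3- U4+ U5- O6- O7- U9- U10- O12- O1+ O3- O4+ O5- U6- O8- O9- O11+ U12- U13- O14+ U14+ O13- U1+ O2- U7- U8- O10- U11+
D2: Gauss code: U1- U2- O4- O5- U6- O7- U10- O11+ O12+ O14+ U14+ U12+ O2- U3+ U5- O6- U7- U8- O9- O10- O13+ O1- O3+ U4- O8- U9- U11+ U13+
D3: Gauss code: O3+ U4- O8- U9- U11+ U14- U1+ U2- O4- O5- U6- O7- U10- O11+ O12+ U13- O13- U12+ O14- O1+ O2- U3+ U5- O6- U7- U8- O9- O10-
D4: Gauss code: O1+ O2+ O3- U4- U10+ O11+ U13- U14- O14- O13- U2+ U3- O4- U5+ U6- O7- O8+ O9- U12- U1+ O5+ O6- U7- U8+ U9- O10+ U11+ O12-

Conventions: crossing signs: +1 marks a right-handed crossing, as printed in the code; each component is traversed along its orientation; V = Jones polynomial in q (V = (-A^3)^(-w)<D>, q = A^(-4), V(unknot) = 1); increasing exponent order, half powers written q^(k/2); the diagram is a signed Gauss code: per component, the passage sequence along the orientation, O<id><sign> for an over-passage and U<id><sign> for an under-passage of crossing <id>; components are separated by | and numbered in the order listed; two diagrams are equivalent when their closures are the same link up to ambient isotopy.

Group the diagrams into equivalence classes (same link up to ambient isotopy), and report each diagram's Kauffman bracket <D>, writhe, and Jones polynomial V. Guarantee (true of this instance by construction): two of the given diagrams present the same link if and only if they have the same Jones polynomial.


equivalence classes: {D1} | {D2, D3} | {D4}
D1 (bracket A^-10 + A^-2 - A^2 + A^6 - A^10; 14 crossings at w = -6): V = -q^-7 + q^-6 - q^-5 + q^-4 + q^-2
V(D2) = q^-8 - 2q^-7 + q^-6 - 2q^-5 + 2q^-4 + q^-2  (w -4, c 14, <D> = A^-4 + 2A^4 - 2A^8 + A^12 - 2A^16 + A^20)
V(D3) = q^-8 - 2q^-7 + q^-6 - 2q^-5 + 2q^-4 + q^-2  [14 crossings, <D> = A^-10 + 2A^-2 - 2A^2 + A^6 - 2A^10 + A^14, w = -6]
D4 (bracket A^-6; 14 crossings at w = -2): V = 1
observation: V(q) takes 3 values over 4 diagrams, fixing the grouping


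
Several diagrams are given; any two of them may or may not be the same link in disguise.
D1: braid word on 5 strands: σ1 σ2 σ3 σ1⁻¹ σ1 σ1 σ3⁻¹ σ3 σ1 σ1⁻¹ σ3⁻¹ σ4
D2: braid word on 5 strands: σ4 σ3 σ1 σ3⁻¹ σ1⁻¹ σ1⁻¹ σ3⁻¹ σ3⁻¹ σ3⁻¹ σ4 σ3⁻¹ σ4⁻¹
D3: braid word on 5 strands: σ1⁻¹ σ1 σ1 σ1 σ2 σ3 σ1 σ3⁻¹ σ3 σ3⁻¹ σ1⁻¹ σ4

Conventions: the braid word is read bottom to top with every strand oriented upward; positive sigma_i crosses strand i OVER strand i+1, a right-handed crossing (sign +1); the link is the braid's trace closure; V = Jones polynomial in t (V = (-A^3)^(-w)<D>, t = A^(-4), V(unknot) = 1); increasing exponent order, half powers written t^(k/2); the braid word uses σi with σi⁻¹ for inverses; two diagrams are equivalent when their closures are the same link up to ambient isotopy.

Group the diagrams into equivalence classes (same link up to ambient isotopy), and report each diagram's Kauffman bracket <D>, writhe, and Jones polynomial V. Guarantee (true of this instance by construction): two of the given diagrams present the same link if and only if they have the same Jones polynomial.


equivalence classes: {D1, D3} | {D2}
D1 (bracket 1 + A^4 + A^8 + A^12; 12 crossings at w = +4): V = 1 + t + t^2 + t^3
D2 (bracket A^-8 + A^-4 + 1 + A^12; 12 crossings at w = -4): V = t^-6 + t^-3 + t^-2 + t^-1
V(D3) = 1 + t + t^2 + t^3  [12 crossings, <D> = 1 + A^4 + A^8 + A^12, w = +4]
key observation: comparing 3 Jones polynomials yields 2 groups


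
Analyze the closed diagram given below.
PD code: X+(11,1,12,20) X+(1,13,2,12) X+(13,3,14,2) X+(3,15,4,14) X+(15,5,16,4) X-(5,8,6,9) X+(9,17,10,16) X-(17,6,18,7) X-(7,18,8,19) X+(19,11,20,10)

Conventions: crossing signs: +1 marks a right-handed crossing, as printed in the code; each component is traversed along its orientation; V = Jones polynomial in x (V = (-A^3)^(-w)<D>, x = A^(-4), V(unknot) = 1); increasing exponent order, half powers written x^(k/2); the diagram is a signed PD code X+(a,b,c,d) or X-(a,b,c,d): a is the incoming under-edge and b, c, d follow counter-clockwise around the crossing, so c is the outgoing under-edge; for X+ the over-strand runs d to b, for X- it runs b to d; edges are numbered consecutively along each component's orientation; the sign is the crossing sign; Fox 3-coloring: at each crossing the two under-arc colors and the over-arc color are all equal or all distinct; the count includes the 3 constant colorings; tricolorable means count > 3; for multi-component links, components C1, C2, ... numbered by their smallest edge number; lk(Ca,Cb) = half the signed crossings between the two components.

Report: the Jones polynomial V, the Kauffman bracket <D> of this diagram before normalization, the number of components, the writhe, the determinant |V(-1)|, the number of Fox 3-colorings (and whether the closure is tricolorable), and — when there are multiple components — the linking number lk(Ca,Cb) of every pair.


Jones polynomial: V(x) = -x^-1 + 2 - 2x + 4x^2 - 4x^3 + 5x^4 - 5x^5 + 4x^6 - 3x^7 + 2x^8 - x^9
<D> = -A^-24 + 2A^-20 - 3A^-16 + 4A^-12 - 5A^-8 + 5A^-4 - 4 + 4A^4 - 2A^8 + 2A^12 - A^16; writhe +4
components 1, writhe +4 (10 crossings)
3-colorings: 9 of 3^10, det 33 — tricolorable
note: w = +4 shifts under R1 moves; the (-A^3)^(-4) factor cancels that in V


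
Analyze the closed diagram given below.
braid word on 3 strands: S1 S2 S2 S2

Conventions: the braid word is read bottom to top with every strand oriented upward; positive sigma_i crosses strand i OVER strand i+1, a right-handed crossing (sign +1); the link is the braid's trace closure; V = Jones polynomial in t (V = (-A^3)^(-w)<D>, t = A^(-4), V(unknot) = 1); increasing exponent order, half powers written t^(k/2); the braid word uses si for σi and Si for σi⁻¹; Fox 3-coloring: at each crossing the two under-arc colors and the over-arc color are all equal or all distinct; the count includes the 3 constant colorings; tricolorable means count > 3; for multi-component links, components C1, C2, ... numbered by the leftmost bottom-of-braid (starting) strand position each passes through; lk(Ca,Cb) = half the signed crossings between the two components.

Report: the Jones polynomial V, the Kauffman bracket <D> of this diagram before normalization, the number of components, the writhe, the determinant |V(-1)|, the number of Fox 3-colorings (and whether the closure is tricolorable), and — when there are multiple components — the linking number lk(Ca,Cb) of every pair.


Jones polynomial: V(t) = -t^-4 + t^-3 + t^-1
<D> = A^-8 + 1 - A^4; writhe -4
components 1, writhe -4 (4 crossings)
3-colorings: 9 of 3^4, det 3 — tricolorable
note: |V(-1)| = 3: so tricolorable, since 3 divides 3


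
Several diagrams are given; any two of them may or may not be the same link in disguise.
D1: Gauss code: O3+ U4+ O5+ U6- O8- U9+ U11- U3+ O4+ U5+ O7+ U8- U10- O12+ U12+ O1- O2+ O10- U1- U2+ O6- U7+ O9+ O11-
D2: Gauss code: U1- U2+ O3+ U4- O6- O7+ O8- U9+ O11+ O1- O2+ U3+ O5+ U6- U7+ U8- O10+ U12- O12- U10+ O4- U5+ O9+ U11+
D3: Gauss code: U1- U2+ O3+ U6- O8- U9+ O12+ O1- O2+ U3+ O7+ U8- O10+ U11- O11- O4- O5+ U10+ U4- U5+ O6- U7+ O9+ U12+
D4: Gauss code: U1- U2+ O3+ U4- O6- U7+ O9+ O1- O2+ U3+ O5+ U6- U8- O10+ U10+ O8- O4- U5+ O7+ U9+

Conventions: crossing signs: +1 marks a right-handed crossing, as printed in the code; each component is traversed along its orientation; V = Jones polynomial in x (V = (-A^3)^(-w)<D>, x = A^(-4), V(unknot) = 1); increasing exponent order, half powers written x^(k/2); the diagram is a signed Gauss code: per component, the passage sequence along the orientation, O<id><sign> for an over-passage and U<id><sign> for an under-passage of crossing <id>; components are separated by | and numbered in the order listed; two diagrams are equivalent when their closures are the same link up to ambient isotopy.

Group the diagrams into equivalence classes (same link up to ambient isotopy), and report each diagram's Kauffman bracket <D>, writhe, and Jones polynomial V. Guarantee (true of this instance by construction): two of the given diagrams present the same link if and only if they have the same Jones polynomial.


equivalence classes: {D1, D2, D3, D4}
D1 (bracket A^-14 - 2A^-10 + 2A^-6 - 2A^-2 + 2A^2 - A^6 + A^10; 12 crossings at w = +2): V = x^-1 - 1 + 2x - 2x^2 + 2x^3 - 2x^4 + x^5
D2 (bracket A^-14 - 2A^-10 + 2A^-6 - 2A^-2 + 2A^2 - A^6 + A^10; 12 crossings at w = +2): V = x^-1 - 1 + 2x - 2x^2 + 2x^3 - 2x^4 + x^5
V(D3) = x^-1 - 1 + 2x - 2x^2 + 2x^3 - 2x^4 + x^5  (w +2, c 12, <D> = A^-14 - 2A^-10 + 2A^-6 - 2A^-2 + 2A^2 - A^6 + A^10)
V(D4) = x^-1 - 1 + 2x - 2x^2 + 2x^3 - 2x^4 + x^5  (w +2, c 10, <D> = A^-14 - 2A^-10 + 2A^-6 - 2A^-2 + 2A^2 - A^6 + A^10)
key observation: all 4 diagrams share one V(x), hence one class


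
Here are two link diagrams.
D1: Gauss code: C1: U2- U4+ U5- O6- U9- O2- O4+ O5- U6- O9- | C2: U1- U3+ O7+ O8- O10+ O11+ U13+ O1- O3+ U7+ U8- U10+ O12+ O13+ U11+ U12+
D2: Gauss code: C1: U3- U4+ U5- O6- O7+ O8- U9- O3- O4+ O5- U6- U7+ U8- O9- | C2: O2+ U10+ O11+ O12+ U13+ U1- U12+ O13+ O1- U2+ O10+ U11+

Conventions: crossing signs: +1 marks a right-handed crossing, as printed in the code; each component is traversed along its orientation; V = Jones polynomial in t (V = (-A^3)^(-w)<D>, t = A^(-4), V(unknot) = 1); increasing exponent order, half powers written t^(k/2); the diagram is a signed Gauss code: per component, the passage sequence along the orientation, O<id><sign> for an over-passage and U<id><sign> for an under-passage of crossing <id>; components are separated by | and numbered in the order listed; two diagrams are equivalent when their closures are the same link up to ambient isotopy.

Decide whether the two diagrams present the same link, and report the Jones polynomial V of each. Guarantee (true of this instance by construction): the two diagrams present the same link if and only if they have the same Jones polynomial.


same link: yes
V(D1) = t^(-7/2) - 2t^(-1/2) - 2t^(1/2) + t^(7/2)  [13 crossings, <D> = -A^-11 + 2A + 2A^5 - A^17, w = +1]
V(D2) = t^(-7/2) - 2t^(-1/2) - 2t^(1/2) + t^(7/2)  [13 crossings, <D> = -A^-11 + 2A + 2A^5 - A^17, w = +1]
insight: Reidemeister moves carry D1 (13 crossings) to D2 (13)


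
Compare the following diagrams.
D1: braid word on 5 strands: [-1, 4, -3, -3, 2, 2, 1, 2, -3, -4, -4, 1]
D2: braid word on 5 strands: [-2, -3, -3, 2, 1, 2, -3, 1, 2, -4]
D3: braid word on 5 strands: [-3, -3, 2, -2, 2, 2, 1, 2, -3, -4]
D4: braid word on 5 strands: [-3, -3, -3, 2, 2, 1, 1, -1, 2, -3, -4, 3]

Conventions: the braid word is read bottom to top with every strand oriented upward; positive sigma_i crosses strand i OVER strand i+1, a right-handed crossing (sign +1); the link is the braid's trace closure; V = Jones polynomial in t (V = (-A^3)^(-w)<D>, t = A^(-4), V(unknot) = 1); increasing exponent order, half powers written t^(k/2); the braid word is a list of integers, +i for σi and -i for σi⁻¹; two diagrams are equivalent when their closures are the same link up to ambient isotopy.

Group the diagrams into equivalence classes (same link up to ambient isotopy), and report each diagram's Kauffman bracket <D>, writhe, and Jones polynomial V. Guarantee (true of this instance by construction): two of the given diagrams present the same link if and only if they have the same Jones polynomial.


equivalence classes: {D1, D2, D3, D4}
D1 (bracket -A^-12 + A^-8 - A^-4 + 3 - A^4 + A^8 - A^12; 12 crossings at w = 0): V = -t^-3 + t^-2 - t^-1 + 3 - t + t^2 - t^3
V(D2) = -t^-3 + t^-2 - t^-1 + 3 - t + t^2 - t^3  [10 crossings, <D> = -A^-12 + A^-8 - A^-4 + 3 - A^4 + A^8 - A^12, w = 0]
V(D3) = -t^-3 + t^-2 - t^-1 + 3 - t + t^2 - t^3  (w 0, c 10, <D> = -A^-12 + A^-8 - A^-4 + 3 - A^4 + A^8 - A^12)
D4 (bracket -A^-12 + A^-8 - A^-4 + 3 - A^4 + A^8 - A^12; 12 crossings at w = 0): V = -t^-3 + t^-2 - t^-1 + 3 - t + t^2 - t^3
observation: all 4 diagrams share one V(t), hence one class


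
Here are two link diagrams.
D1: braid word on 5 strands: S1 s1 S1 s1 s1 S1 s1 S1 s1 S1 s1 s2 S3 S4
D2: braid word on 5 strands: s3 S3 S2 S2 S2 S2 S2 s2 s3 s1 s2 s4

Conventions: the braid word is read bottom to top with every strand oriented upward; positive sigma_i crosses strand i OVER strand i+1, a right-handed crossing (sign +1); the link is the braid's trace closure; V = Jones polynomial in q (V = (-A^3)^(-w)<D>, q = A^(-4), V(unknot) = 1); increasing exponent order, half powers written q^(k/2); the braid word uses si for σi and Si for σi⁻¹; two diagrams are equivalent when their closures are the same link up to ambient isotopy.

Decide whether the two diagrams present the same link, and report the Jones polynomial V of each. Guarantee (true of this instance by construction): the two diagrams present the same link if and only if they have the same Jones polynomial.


equivalent: no
V(D1) = 1  (w 0, c 14, <D> = 1)
D2 (bracket A^4 + A^12 - A^16; 12 crossings at w = 0): V = -q^-4 + q^-3 + q^-1
why: 2 values of V(q) split the 2 diagrams


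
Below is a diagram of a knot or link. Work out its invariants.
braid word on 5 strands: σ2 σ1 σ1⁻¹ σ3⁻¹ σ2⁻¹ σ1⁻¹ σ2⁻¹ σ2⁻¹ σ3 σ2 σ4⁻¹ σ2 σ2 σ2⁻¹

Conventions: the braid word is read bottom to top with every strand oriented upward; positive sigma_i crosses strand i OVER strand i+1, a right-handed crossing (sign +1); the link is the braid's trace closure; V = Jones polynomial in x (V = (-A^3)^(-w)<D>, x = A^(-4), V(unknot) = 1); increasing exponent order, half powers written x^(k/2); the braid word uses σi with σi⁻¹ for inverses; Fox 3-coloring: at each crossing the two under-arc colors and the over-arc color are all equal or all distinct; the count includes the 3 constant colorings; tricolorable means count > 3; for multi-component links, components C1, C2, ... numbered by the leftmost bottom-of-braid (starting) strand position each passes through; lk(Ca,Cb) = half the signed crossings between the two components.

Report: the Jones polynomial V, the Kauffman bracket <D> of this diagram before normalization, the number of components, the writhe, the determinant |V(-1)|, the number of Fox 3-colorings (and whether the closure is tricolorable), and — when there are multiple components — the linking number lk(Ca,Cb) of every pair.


Jones polynomial: V(x) = -x^-3 + x^-2 - x^-1 + 3 - x + x^2 - x^3
<D> = -A^-18 + A^-14 - A^-10 + 3A^-6 - A^-2 + A^2 - A^6; writhe -2
components 1, writhe -2 (14 crossings)
3-colorings: 27 of 3^14, det 9 — tricolorable
note: |V(-1)| = 9: so tricolorable, since 3 divides 9


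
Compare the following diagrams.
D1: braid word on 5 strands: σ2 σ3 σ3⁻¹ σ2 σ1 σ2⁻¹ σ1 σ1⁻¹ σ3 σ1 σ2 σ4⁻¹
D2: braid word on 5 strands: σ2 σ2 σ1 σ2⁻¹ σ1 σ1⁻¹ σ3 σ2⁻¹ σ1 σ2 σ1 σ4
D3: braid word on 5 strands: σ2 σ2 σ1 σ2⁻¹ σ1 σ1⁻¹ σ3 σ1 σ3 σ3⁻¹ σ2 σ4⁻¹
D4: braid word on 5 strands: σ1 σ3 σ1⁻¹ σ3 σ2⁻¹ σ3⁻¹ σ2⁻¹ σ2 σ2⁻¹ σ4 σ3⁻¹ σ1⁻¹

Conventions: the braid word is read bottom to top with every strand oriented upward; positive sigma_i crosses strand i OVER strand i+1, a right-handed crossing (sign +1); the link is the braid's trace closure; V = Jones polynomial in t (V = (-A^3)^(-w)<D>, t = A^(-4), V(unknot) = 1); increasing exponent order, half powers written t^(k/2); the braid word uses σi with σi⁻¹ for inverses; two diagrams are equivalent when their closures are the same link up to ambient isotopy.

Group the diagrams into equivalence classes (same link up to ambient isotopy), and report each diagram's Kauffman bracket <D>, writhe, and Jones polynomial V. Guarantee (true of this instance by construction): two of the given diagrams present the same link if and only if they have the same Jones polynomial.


grouping into links: {D1, D2, D3} | {D4}
V(D1) = t - t^2 + 2t^3 - t^4 + t^5 - t^6  (w +4, c 12, <D> = -A^-12 + A^-8 - A^-4 + 2 - A^4 + A^8)
D2 (bracket -A^-6 + A^-2 - A^2 + 2A^6 - A^10 + A^14; 12 crossings at w = +6): V = t - t^2 + 2t^3 - t^4 + t^5 - t^6
V(D3) = t - t^2 + 2t^3 - t^4 + t^5 - t^6  (w +4, c 12, <D> = -A^-12 + A^-8 - A^-4 + 2 - A^4 + A^8)
D4 (bracket A^-6; 12 crossings at w = -2): V = 1
key observation: 2 classes among 4 diagrams; unequal V(t) rules out equality


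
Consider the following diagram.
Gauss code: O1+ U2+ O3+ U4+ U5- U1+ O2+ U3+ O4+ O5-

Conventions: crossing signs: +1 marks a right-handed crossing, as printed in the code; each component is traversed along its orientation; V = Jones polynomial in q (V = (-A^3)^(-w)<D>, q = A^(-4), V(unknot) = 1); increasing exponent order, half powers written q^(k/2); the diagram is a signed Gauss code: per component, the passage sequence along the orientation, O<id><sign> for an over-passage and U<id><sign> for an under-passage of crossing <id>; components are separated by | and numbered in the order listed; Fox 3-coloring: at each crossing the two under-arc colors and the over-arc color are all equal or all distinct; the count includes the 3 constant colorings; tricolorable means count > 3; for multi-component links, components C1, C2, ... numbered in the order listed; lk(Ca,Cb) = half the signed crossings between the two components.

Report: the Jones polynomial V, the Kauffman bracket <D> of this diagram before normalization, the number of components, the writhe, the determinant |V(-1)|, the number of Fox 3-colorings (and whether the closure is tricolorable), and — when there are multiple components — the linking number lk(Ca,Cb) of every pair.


V(q) = q + q^3 - q^4
bracket: A^-7 - A^-3 - A^5, w = +3
1 component, writhe +3, over 5 crossings
det 3, colorings 9 of 3^5 — tricolorable
observation: w = +3 shifts under R1 moves; the (-A^3)^(-3) factor cancels that in V


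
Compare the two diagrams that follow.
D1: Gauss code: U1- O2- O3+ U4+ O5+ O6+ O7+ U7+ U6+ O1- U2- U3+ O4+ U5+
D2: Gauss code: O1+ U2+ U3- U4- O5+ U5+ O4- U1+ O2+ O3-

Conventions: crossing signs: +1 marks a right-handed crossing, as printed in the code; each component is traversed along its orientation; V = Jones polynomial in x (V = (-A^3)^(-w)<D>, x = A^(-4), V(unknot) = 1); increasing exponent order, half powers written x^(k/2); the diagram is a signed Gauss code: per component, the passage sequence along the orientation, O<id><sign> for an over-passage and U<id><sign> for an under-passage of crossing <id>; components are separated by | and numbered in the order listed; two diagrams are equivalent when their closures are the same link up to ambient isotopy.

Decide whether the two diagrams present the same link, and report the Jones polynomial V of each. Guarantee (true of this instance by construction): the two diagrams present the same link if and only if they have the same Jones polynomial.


equivalent: yes
D1 (bracket -A^9; 7 crossings at w = +3): V = 1
D2 (bracket -A^3; 5 crossings at w = +1): V = 1
key observation: Reidemeister moves carry D1 (7 crossings) to D2 (5)


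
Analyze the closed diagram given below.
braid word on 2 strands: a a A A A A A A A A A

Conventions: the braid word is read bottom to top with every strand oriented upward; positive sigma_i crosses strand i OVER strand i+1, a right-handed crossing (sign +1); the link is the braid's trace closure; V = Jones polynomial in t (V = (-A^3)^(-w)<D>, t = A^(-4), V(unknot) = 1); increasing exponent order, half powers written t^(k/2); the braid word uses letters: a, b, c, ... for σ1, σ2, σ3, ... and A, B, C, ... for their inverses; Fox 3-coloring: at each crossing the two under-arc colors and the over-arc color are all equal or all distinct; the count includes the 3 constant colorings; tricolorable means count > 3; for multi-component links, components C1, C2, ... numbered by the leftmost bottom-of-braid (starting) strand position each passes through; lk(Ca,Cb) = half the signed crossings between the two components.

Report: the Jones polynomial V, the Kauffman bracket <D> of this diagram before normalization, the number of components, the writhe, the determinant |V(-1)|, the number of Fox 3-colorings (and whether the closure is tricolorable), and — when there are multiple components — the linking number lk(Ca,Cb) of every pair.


Jones polynomial: V(t) = -t^-10 + t^-9 - t^-8 + t^-7 - t^-6 + t^-5 + t^-3
<D> = -A^-9 - A^-1 + A^3 - A^7 + A^11 - A^15 + A^19; writhe -7
components 1, writhe -7 (11 crossings)
3-colorings: 3 of 3^11, det 7 — not tricolorable
note: V spans 7 powers of t: at least 7 crossings in any diagram


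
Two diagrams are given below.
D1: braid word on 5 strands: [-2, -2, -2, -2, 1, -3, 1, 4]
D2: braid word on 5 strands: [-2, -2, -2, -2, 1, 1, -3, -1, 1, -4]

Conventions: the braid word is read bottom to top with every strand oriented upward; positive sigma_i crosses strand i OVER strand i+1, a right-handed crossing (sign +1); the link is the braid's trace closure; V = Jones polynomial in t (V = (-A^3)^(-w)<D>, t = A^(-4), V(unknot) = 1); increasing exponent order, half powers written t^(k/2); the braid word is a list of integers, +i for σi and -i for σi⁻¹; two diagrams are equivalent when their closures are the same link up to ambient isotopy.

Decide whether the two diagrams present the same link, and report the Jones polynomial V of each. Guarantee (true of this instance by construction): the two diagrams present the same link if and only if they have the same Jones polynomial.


equivalent: yes
D1 (bracket A^-10 + 2A^-2 - A^2 + 2A^6 - A^10 + A^14; 8 crossings at w = -2): V = t^-5 - t^-4 + 2t^-3 - t^-2 + 2t^-1 + t
V(D2) = t^-5 - t^-4 + 2t^-3 - t^-2 + 2t^-1 + t  (w -4, c 10, <D> = A^-16 + 2A^-8 - A^-4 + 2 - A^4 + A^8)
key observation: from 8 to 10 crossings by R-moves: one link, two diagrams


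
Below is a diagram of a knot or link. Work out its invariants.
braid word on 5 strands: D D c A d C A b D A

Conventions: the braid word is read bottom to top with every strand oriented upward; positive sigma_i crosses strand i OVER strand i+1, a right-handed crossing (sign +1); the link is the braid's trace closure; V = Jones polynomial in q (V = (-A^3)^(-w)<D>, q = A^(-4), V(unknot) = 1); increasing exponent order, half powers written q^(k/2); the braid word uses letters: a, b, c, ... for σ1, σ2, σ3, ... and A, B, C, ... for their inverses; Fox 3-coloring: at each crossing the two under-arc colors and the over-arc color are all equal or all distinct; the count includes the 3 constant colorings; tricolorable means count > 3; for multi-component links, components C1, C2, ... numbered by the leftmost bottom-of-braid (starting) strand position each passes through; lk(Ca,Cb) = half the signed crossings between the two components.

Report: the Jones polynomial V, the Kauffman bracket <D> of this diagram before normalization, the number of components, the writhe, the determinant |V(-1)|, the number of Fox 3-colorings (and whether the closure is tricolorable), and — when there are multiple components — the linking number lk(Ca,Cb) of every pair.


V(q) = q^-8 - 2q^-7 + q^-6 - 2q^-5 + 2q^-4 + q^-2
bracket: A^-4 + 2A^4 - 2A^8 + A^12 - 2A^16 + A^20, w = -4
1 component, writhe -4, over 10 crossings
det 9, colorings 27 of 3^10 — tricolorable
observation: V spans 6 powers of q: at least 6 crossings in any diagram


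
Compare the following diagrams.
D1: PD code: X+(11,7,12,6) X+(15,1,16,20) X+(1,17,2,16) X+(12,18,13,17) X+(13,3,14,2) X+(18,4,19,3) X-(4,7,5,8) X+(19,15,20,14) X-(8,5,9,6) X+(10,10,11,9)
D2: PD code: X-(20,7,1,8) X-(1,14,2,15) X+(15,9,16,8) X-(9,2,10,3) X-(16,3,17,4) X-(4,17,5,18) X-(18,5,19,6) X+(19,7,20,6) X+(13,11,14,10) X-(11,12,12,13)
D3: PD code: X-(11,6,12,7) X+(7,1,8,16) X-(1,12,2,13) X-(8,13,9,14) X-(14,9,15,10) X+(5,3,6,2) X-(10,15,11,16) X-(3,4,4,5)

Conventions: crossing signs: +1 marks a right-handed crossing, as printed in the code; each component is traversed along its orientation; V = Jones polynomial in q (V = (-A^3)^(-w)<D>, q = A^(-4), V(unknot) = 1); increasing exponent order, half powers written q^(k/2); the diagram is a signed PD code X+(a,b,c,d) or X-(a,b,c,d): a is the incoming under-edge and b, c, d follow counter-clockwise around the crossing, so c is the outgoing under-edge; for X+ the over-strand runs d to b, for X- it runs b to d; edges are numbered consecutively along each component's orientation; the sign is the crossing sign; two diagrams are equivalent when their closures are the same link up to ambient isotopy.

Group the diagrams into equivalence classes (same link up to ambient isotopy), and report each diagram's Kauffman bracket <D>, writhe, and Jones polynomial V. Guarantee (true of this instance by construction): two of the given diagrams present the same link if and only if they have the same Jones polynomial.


grouping into links: {D1} | {D2, D3}
V(D1) = q^2 + q^4 - q^5 + q^6 - q^7  (w +6, c 10, <D> = -A^-10 + A^-6 - A^-2 + A^2 + A^10)
V(D2) = -q^-6 + q^-5 - q^-4 + 2q^-3 - q^-2 + q^-1  [10 crossings, <D> = A^-8 - A^-4 + 2 - A^4 + A^8 - A^12, w = -4]
V(D3) = -q^-6 + q^-5 - q^-4 + 2q^-3 - q^-2 + q^-1  (w -4, c 8, <D> = A^-8 - A^-4 + 2 - A^4 + A^8 - A^12)
key observation: 2 classes among 3 diagrams; unequal V(q) rules out equality


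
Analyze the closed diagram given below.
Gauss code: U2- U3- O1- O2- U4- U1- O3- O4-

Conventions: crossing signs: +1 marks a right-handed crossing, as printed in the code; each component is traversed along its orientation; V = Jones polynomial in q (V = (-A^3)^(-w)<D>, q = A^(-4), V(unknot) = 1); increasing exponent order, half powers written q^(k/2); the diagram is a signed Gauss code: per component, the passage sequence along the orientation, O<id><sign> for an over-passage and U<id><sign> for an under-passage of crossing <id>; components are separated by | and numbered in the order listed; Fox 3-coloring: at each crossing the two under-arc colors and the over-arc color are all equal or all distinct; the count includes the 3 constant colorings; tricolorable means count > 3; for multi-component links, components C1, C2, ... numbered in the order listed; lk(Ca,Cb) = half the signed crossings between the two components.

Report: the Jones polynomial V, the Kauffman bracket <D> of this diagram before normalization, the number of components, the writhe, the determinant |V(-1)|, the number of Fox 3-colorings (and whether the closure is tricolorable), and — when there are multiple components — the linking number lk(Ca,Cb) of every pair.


V(q) = -q^-4 + q^-3 + q^-1
bracket: A^-8 + 1 - A^4, w = -4
1 component, writhe -4, over 4 crossings
det 3, colorings 9 of 3^4 — tricolorable
observation: |V(-1)| = 3: so tricolorable, since 3 divides 3


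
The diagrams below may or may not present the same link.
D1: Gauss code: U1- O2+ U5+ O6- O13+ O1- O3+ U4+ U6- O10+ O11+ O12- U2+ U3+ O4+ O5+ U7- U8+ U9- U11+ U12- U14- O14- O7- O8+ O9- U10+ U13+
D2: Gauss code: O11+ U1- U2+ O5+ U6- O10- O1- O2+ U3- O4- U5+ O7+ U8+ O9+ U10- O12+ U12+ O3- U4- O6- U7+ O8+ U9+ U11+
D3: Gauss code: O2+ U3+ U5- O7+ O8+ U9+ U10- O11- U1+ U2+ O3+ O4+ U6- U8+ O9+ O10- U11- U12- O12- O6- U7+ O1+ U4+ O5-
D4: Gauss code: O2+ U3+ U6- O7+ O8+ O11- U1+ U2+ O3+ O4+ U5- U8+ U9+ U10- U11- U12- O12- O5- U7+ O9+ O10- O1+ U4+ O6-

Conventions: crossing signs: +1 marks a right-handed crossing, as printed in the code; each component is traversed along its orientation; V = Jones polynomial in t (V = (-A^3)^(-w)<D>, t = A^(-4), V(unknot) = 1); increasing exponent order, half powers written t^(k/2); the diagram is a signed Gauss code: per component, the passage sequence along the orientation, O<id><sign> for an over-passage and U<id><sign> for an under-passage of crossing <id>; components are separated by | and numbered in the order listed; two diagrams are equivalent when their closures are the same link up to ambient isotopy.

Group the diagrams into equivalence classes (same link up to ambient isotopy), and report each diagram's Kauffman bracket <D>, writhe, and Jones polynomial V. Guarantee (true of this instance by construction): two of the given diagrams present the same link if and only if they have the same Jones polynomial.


classes: {D1, D3, D4} | {D2}
V(D1) = t - t^2 + 2t^3 - t^4 + t^5 - t^6  [14 crossings, <D> = -A^-18 + A^-14 - A^-10 + 2A^-6 - A^-2 + A^2, w = +2]
V(D2) = t^-4 - 2t^-3 + 3t^-2 - 4t^-1 + 5 - 4t + 3t^2 - 2t^3 + t^4  [12 crossings, <D> = A^-10 - 2A^-6 + 3A^-2 - 4A^2 + 5A^6 - 4A^10 + 3A^14 - 2A^18 + A^22, w = +2]
V(D3) = t - t^2 + 2t^3 - t^4 + t^5 - t^6  [12 crossings, <D> = -A^-18 + A^-14 - A^-10 + 2A^-6 - A^-2 + A^2, w = +2]
V(D4) = t - t^2 + 2t^3 - t^4 + t^5 - t^6  [12 crossings, <D> = -A^-18 + A^-14 - A^-10 + 2A^-6 - A^-2 + A^2, w = +2]
note: comparing 4 Jones polynomials yields 2 groups


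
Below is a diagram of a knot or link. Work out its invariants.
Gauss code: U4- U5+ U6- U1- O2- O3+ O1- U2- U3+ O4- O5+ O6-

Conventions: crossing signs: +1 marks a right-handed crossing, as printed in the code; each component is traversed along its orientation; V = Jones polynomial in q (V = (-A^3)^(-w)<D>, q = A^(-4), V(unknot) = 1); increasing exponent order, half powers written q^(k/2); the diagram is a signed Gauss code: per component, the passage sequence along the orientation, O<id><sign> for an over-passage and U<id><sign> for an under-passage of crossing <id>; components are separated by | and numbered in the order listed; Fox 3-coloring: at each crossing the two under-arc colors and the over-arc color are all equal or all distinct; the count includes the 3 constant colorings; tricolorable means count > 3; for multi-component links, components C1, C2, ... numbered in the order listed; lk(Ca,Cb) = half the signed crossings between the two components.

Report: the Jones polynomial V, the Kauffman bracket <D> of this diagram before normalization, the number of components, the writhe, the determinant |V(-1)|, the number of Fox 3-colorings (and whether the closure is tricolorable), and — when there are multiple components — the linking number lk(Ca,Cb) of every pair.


V = 1
<D> = A^-6 (w = -2)
1 component over 6 crossings, w = -2
3 Fox colorings among 3^6, |V(-1)| = 1: not tricolorable
why: |V(-1)| = 1: so not tricolorable, since 3 does not divide 1


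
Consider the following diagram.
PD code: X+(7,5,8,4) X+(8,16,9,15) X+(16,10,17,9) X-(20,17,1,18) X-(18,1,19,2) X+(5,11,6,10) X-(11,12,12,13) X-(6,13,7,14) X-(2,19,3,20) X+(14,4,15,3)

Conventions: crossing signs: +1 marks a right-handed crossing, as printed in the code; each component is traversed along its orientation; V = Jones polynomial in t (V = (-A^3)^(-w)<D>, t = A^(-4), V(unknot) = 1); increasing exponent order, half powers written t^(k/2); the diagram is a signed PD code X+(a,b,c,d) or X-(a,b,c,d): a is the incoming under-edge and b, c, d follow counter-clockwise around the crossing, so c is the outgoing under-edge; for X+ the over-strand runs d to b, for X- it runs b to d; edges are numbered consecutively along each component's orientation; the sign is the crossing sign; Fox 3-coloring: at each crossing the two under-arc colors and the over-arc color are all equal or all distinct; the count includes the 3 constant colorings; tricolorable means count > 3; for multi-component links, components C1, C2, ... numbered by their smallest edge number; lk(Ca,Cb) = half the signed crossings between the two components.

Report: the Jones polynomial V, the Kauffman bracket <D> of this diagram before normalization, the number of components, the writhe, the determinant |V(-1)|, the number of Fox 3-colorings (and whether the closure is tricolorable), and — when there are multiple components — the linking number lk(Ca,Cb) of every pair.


V(t) = -t^-3 + t^-2 - t^-1 + 3 - t + t^2 - t^3
bracket: -A^-12 + A^-8 - A^-4 + 3 - A^4 + A^8 - A^12, w = 0
1 component, writhe 0, over 10 crossings
det 9, colorings 27 of 3^10 — tricolorable
observation: V is palindromic (span 6, det 9): t -> 1/t fixes it; necessary, not sufficient, for amphichirality
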